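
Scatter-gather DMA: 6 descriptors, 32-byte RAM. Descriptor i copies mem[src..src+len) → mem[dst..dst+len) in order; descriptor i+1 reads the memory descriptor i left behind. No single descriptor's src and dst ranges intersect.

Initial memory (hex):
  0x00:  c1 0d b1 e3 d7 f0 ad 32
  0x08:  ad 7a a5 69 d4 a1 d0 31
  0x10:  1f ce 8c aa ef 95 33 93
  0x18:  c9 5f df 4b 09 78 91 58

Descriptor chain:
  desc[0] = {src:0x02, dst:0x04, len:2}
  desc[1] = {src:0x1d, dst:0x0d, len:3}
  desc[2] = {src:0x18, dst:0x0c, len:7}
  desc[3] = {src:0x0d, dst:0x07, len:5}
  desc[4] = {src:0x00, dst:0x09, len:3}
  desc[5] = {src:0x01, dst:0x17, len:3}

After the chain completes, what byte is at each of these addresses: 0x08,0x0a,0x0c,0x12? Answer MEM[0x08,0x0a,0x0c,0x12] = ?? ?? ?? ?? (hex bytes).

  after D0: wrote 2B at 0x04 = b1e3
  after D1: wrote 3B at 0x0d = 789158
  after D2: wrote 7B at 0x0c = c95fdf4b097891
  after D3: wrote 5B at 0x07 = 5fdf4b0978
  after D4: wrote 3B at 0x09 = c10db1
  after D5: wrote 3B at 0x17 = 0db1e3
query mem[0x08]=0xdf, mem[0x0a]=0x0d, mem[0x0c]=0xc9, mem[0x12]=0x91

MEM[0x08,0x0a,0x0c,0x12] = df 0d c9 91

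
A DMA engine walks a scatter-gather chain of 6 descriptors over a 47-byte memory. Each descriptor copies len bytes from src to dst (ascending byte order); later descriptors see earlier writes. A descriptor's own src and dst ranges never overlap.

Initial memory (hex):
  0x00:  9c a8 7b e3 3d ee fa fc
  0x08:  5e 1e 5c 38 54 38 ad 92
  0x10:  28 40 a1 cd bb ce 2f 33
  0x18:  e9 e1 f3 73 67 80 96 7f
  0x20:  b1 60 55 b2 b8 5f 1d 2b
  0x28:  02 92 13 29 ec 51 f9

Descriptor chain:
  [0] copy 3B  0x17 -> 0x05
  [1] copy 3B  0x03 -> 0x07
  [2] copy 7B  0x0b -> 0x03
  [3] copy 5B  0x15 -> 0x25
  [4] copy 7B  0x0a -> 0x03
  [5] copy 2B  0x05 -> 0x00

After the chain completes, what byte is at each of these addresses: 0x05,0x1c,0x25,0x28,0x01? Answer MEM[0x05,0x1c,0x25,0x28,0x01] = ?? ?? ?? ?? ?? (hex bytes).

MEM[0x05,0x1c,0x25,0x28,0x01] = 54 67 ce e9 38

D0: mem[0x05..0x07] <- [33 e9 e1]
D1: mem[0x07..0x09] <- [e3 3d 33]
D2: mem[0x03..0x09] <- [38 54 38 ad 92 28 40]
D3: mem[0x25..0x29] <- [ce 2f 33 e9 e1]
D4: mem[0x03..0x09] <- [5c 38 54 38 ad 92 28]
D5: mem[0x00..0x01] <- [54 38]
query mem[0x05]=0x54, mem[0x1c]=0x67, mem[0x25]=0xce, mem[0x28]=0xe9, mem[0x01]=0x38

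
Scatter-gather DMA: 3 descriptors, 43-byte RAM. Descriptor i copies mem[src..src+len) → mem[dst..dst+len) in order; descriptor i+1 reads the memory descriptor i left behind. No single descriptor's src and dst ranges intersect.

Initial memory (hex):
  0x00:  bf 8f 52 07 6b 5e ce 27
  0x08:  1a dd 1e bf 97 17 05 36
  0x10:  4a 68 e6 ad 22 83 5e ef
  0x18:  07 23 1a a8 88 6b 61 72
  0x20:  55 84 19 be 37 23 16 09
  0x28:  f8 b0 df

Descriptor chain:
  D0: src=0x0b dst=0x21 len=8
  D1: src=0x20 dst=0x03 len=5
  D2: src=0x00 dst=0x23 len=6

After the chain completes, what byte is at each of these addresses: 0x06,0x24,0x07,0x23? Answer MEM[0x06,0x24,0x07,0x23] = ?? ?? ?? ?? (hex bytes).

#0 dst[0x21+8] := {0xbf,0x97,0x17,0x05,0x36,0x4a,0x68,0xe6}
#1 dst[0x03+5] := {0x55,0xbf,0x97,0x17,0x05}
#2 dst[0x23+6] := {0xbf,0x8f,0x52,0x55,0xbf,0x97}
query mem[0x06]=0x17, mem[0x24]=0x8f, mem[0x07]=0x05, mem[0x23]=0xbf

MEM[0x06,0x24,0x07,0x23] = 17 8f 05 bf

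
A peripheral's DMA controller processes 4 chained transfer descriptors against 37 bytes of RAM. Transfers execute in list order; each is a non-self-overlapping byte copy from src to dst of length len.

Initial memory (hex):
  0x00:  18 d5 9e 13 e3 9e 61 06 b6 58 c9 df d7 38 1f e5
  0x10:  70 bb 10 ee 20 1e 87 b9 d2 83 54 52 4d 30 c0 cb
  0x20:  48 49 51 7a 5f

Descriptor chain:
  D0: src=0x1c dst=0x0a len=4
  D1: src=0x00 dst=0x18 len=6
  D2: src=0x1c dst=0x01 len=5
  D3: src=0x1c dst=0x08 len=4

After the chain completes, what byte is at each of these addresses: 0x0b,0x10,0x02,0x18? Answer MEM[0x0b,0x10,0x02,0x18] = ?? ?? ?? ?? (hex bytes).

MEM[0x0b,0x10,0x02,0x18] = cb 70 9e 18

  after D0: wrote 4B at 0x0a = 4d30c0cb
  after D1: wrote 6B at 0x18 = 18d59e13e39e
  after D2: wrote 5B at 0x01 = e39ec0cb48
  after D3: wrote 4B at 0x08 = e39ec0cb
query mem[0x0b]=0xcb, mem[0x10]=0x70, mem[0x02]=0x9e, mem[0x18]=0x18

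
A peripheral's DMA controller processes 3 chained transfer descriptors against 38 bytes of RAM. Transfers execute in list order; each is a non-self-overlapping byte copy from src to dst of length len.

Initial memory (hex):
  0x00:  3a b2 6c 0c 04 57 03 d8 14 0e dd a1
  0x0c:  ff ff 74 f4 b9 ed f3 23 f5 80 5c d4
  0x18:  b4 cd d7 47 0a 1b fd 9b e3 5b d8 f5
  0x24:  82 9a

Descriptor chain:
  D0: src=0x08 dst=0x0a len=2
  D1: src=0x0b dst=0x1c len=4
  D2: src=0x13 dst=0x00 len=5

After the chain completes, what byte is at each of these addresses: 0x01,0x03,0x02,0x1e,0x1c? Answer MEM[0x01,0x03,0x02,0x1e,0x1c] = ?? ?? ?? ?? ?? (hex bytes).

MEM[0x01,0x03,0x02,0x1e,0x1c] = f5 5c 80 ff 0e

[0] 0x08->0x0a len=2 : 14 0e
[1] 0x0b->0x1c len=4 : 0e ff ff 74
[2] 0x13->0x00 len=5 : 23 f5 80 5c d4
query mem[0x01]=0xf5, mem[0x03]=0x5c, mem[0x02]=0x80, mem[0x1e]=0xff, mem[0x1c]=0x0e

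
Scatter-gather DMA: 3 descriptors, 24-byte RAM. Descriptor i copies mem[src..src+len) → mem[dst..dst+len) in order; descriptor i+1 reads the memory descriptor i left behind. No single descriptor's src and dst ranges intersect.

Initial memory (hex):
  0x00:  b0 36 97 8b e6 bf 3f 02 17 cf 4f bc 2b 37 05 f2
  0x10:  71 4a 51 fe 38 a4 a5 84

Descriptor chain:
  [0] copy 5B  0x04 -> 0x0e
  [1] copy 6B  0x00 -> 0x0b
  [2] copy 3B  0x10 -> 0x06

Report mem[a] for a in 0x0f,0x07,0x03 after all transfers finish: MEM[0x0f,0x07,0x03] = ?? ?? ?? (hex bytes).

  after D0: wrote 5B at 0x0e = e6bf3f0217
  after D1: wrote 6B at 0x0b = b036978be6bf
  after D2: wrote 3B at 0x06 = bf0217
query mem[0x0f]=0xe6, mem[0x07]=0x02, mem[0x03]=0x8b

MEM[0x0f,0x07,0x03] = e6 02 8b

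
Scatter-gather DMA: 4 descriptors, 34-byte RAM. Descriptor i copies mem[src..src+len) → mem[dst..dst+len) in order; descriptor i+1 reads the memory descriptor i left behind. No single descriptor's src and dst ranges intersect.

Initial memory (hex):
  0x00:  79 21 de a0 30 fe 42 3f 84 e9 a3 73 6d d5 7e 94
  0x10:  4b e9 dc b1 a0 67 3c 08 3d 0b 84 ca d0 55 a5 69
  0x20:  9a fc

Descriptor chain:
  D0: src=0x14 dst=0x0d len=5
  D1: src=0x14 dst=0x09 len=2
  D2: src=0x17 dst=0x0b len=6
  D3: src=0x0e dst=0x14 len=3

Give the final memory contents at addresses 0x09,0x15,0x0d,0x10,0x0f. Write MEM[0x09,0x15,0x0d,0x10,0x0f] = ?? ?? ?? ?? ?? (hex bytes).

[0] 0x14->0x0d len=5 : a0 67 3c 08 3d
[1] 0x14->0x09 len=2 : a0 67
[2] 0x17->0x0b len=6 : 08 3d 0b 84 ca d0
[3] 0x0e->0x14 len=3 : 84 ca d0
query mem[0x09]=0xa0, mem[0x15]=0xca, mem[0x0d]=0x0b, mem[0x10]=0xd0, mem[0x0f]=0xca

MEM[0x09,0x15,0x0d,0x10,0x0f] = a0 ca 0b d0 ca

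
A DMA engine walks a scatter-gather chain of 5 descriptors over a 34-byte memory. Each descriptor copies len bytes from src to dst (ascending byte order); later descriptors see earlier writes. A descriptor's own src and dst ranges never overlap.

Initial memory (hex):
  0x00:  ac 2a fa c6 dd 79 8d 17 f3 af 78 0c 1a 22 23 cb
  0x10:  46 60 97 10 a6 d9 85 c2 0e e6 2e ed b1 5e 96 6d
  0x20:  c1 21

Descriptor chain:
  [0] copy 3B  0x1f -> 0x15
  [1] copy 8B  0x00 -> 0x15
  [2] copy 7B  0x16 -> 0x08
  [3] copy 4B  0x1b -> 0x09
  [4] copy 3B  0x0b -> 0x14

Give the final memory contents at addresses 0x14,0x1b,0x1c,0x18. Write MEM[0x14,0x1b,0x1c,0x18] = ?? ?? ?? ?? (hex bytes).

MEM[0x14,0x1b,0x1c,0x18] = 5e 8d 17 c6

#0 dst[0x15+3] := {0x6d,0xc1,0x21}
#1 dst[0x15+8] := {0xac,0x2a,0xfa,0xc6,0xdd,0x79,0x8d,0x17}
#2 dst[0x08+7] := {0x2a,0xfa,0xc6,0xdd,0x79,0x8d,0x17}
#3 dst[0x09+4] := {0x8d,0x17,0x5e,0x96}
#4 dst[0x14+3] := {0x5e,0x96,0x8d}
query mem[0x14]=0x5e, mem[0x1b]=0x8d, mem[0x1c]=0x17, mem[0x18]=0xc6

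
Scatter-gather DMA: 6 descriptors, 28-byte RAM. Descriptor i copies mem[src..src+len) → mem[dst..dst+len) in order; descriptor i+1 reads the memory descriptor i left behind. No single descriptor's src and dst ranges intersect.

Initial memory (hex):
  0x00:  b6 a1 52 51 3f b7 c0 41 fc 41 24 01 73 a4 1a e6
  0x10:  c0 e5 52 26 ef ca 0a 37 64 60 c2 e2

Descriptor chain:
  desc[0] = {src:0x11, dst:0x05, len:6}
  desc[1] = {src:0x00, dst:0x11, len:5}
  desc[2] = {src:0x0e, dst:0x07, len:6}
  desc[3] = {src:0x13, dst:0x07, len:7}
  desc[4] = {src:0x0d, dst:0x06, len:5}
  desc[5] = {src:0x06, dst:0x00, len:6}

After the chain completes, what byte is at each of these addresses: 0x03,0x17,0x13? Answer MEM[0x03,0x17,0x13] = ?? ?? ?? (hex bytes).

#0 dst[0x05+6] := {0xe5,0x52,0x26,0xef,0xca,0x0a}
#1 dst[0x11+5] := {0xb6,0xa1,0x52,0x51,0x3f}
#2 dst[0x07+6] := {0x1a,0xe6,0xc0,0xb6,0xa1,0x52}
#3 dst[0x07+7] := {0x52,0x51,0x3f,0x0a,0x37,0x64,0x60}
#4 dst[0x06+5] := {0x60,0x1a,0xe6,0xc0,0xb6}
#5 dst[0x00+6] := {0x60,0x1a,0xe6,0xc0,0xb6,0x37}
query mem[0x03]=0xc0, mem[0x17]=0x37, mem[0x13]=0x52

MEM[0x03,0x17,0x13] = c0 37 52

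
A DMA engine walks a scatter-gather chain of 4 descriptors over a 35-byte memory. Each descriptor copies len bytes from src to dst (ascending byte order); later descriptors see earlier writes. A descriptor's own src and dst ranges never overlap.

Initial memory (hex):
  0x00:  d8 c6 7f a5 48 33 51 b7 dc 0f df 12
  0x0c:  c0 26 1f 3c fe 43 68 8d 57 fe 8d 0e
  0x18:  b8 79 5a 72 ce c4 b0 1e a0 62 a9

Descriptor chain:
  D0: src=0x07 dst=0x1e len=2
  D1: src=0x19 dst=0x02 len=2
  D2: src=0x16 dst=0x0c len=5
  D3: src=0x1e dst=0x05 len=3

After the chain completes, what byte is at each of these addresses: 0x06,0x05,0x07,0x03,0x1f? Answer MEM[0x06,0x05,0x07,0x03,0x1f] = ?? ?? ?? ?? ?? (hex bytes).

#0 dst[0x1e+2] := {0xb7,0xdc}
#1 dst[0x02+2] := {0x79,0x5a}
#2 dst[0x0c+5] := {0x8d,0x0e,0xb8,0x79,0x5a}
#3 dst[0x05+3] := {0xb7,0xdc,0xa0}
query mem[0x06]=0xdc, mem[0x05]=0xb7, mem[0x07]=0xa0, mem[0x03]=0x5a, mem[0x1f]=0xdc

MEM[0x06,0x05,0x07,0x03,0x1f] = dc b7 a0 5a dc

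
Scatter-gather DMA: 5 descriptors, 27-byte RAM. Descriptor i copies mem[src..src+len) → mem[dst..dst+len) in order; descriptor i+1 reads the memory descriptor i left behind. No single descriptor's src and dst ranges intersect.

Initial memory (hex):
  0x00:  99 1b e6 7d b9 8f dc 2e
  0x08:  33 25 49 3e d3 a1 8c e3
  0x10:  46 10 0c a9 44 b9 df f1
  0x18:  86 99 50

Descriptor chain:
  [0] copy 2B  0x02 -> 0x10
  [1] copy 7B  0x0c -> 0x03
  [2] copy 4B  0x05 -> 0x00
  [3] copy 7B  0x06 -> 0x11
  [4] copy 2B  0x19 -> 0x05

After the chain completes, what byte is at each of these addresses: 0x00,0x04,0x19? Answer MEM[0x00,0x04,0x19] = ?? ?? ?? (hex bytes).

  after D0: wrote 2B at 0x10 = e67d
  after D1: wrote 7B at 0x03 = d3a18ce3e67d0c
  after D2: wrote 4B at 0x00 = 8ce3e67d
  after D3: wrote 7B at 0x11 = e3e67d0c493ed3
  after D4: wrote 2B at 0x05 = 9950
query mem[0x00]=0x8c, mem[0x04]=0xa1, mem[0x19]=0x99

MEM[0x00,0x04,0x19] = 8c a1 99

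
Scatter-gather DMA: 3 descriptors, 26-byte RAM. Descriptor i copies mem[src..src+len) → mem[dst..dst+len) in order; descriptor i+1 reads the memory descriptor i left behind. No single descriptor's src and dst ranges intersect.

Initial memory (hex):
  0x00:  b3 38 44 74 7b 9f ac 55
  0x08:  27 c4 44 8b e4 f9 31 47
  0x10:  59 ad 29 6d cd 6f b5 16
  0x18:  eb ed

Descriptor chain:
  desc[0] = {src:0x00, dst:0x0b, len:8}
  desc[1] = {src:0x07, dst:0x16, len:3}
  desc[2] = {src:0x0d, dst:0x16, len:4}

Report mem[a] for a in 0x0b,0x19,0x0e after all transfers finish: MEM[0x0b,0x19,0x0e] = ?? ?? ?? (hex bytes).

MEM[0x0b,0x19,0x0e] = b3 9f 74

#0 dst[0x0b+8] := {0xb3,0x38,0x44,0x74,0x7b,0x9f,0xac,0x55}
#1 dst[0x16+3] := {0x55,0x27,0xc4}
#2 dst[0x16+4] := {0x44,0x74,0x7b,0x9f}
query mem[0x0b]=0xb3, mem[0x19]=0x9f, mem[0x0e]=0x74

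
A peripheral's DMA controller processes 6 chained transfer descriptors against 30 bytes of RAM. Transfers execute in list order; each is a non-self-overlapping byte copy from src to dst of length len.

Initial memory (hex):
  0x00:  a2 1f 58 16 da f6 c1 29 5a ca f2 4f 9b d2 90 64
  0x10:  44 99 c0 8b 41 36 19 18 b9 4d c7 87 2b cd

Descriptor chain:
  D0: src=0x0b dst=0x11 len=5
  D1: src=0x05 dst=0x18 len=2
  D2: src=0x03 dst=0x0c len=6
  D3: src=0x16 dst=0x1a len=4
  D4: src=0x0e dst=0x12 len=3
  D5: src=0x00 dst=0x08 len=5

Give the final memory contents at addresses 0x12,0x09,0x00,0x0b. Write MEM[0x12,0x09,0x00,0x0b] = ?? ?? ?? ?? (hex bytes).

D0: mem[0x11..0x15] <- [4f 9b d2 90 64]
D1: mem[0x18..0x19] <- [f6 c1]
D2: mem[0x0c..0x11] <- [16 da f6 c1 29 5a]
D3: mem[0x1a..0x1d] <- [19 18 f6 c1]
D4: mem[0x12..0x14] <- [f6 c1 29]
D5: mem[0x08..0x0c] <- [a2 1f 58 16 da]
query mem[0x12]=0xf6, mem[0x09]=0x1f, mem[0x00]=0xa2, mem[0x0b]=0x16

MEM[0x12,0x09,0x00,0x0b] = f6 1f a2 16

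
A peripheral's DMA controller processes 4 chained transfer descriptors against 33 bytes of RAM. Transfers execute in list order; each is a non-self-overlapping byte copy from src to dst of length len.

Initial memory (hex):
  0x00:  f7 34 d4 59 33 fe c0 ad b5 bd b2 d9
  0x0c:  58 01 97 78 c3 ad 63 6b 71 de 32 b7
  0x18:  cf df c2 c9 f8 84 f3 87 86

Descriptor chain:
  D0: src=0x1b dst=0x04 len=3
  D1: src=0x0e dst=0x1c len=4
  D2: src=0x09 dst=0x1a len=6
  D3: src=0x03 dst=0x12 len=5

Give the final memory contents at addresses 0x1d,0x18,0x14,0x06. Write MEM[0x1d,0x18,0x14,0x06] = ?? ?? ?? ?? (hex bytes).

MEM[0x1d,0x18,0x14,0x06] = 58 cf f8 84

  after D0: wrote 3B at 0x04 = c9f884
  after D1: wrote 4B at 0x1c = 9778c3ad
  after D2: wrote 6B at 0x1a = bdb2d9580197
  after D3: wrote 5B at 0x12 = 59c9f884ad
query mem[0x1d]=0x58, mem[0x18]=0xcf, mem[0x14]=0xf8, mem[0x06]=0x84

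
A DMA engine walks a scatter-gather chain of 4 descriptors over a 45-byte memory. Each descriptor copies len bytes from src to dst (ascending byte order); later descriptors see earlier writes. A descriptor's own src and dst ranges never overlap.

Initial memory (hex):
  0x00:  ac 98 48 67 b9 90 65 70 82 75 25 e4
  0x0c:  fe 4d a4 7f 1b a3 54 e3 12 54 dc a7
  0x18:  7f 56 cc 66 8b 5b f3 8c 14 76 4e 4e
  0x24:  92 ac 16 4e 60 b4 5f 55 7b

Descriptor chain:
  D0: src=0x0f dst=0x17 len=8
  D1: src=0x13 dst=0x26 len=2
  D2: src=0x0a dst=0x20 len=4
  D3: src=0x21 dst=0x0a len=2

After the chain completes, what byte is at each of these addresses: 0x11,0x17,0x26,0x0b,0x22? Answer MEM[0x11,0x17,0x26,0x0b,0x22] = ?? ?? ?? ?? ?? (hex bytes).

MEM[0x11,0x17,0x26,0x0b,0x22] = a3 7f e3 fe fe

#0 dst[0x17+8] := {0x7f,0x1b,0xa3,0x54,0xe3,0x12,0x54,0xdc}
#1 dst[0x26+2] := {0xe3,0x12}
#2 dst[0x20+4] := {0x25,0xe4,0xfe,0x4d}
#3 dst[0x0a+2] := {0xe4,0xfe}
query mem[0x11]=0xa3, mem[0x17]=0x7f, mem[0x26]=0xe3, mem[0x0b]=0xfe, mem[0x22]=0xfe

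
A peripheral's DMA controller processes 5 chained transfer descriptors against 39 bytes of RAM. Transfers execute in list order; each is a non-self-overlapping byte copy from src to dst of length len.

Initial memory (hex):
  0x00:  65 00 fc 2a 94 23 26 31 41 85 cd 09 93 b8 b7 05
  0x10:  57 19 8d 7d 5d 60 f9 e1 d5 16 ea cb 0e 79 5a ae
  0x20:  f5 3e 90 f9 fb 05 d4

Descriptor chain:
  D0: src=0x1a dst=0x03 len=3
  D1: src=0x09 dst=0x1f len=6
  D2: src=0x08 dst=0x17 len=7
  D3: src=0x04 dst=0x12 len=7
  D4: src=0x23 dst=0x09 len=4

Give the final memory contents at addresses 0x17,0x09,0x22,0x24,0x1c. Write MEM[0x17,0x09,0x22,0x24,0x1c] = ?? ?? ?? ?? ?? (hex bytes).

MEM[0x17,0x09,0x22,0x24,0x1c] = 85 b8 93 b7 b8

  after D0: wrote 3B at 0x03 = eacb0e
  after D1: wrote 6B at 0x1f = 85cd0993b8b7
  after D2: wrote 7B at 0x17 = 4185cd0993b8b7
  after D3: wrote 7B at 0x12 = cb0e26314185cd
  after D4: wrote 4B at 0x09 = b8b705d4
query mem[0x17]=0x85, mem[0x09]=0xb8, mem[0x22]=0x93, mem[0x24]=0xb7, mem[0x1c]=0xb8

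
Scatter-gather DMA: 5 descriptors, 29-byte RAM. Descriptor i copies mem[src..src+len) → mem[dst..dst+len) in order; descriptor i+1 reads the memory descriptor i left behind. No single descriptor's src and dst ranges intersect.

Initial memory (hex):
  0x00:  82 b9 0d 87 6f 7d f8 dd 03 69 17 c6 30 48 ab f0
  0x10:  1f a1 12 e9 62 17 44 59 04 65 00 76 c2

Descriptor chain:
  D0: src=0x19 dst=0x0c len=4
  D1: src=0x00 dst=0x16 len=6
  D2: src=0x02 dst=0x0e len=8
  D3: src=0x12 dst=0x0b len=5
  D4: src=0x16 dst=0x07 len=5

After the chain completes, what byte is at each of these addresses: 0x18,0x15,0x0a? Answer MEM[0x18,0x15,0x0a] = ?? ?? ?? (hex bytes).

D0: mem[0x0c..0x0f] <- [65 00 76 c2]
D1: mem[0x16..0x1b] <- [82 b9 0d 87 6f 7d]
D2: mem[0x0e..0x15] <- [0d 87 6f 7d f8 dd 03 69]
D3: mem[0x0b..0x0f] <- [f8 dd 03 69 82]
D4: mem[0x07..0x0b] <- [82 b9 0d 87 6f]
query mem[0x18]=0x0d, mem[0x15]=0x69, mem[0x0a]=0x87

MEM[0x18,0x15,0x0a] = 0d 69 87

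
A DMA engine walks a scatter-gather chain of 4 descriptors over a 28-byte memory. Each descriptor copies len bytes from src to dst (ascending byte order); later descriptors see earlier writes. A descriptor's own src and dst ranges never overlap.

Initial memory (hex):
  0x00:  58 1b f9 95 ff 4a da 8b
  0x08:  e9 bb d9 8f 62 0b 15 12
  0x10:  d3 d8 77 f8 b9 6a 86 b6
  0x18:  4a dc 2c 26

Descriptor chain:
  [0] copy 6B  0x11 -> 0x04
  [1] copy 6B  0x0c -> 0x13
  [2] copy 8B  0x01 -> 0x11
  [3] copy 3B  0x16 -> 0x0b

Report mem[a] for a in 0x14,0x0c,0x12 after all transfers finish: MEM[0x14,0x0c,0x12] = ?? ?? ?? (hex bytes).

MEM[0x14,0x0c,0x12] = d8 b9 f9

D0: mem[0x04..0x09] <- [d8 77 f8 b9 6a 86]
D1: mem[0x13..0x18] <- [62 0b 15 12 d3 d8]
D2: mem[0x11..0x18] <- [1b f9 95 d8 77 f8 b9 6a]
D3: mem[0x0b..0x0d] <- [f8 b9 6a]
query mem[0x14]=0xd8, mem[0x0c]=0xb9, mem[0x12]=0xf9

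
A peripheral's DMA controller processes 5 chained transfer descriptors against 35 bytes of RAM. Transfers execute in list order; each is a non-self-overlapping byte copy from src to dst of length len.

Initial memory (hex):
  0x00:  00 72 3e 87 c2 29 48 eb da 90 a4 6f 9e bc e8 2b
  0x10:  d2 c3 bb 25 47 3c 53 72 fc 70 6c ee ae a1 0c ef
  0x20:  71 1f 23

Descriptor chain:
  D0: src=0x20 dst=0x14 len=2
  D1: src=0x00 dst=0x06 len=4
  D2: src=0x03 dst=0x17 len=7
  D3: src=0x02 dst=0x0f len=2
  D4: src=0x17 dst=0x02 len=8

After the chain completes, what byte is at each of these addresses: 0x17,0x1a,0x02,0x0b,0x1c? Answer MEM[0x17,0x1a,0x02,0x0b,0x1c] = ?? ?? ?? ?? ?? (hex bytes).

MEM[0x17,0x1a,0x02,0x0b,0x1c] = 87 00 87 6f 3e

[0] 0x20->0x14 len=2 : 71 1f
[1] 0x00->0x06 len=4 : 00 72 3e 87
[2] 0x03->0x17 len=7 : 87 c2 29 00 72 3e 87
[3] 0x02->0x0f len=2 : 3e 87
[4] 0x17->0x02 len=8 : 87 c2 29 00 72 3e 87 0c
query mem[0x17]=0x87, mem[0x1a]=0x00, mem[0x02]=0x87, mem[0x0b]=0x6f, mem[0x1c]=0x3e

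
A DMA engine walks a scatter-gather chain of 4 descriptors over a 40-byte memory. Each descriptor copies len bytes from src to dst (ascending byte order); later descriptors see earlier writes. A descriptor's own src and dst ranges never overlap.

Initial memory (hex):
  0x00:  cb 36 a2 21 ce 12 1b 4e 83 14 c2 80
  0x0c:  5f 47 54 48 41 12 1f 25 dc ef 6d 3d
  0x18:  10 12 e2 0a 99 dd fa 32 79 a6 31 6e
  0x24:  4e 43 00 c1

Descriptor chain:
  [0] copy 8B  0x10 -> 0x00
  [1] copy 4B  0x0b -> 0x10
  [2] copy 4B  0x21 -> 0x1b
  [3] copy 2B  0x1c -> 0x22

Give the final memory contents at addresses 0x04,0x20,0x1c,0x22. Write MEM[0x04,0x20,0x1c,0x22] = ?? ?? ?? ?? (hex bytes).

MEM[0x04,0x20,0x1c,0x22] = dc 79 31 31

[0] 0x10->0x00 len=8 : 41 12 1f 25 dc ef 6d 3d
[1] 0x0b->0x10 len=4 : 80 5f 47 54
[2] 0x21->0x1b len=4 : a6 31 6e 4e
[3] 0x1c->0x22 len=2 : 31 6e
query mem[0x04]=0xdc, mem[0x20]=0x79, mem[0x1c]=0x31, mem[0x22]=0x31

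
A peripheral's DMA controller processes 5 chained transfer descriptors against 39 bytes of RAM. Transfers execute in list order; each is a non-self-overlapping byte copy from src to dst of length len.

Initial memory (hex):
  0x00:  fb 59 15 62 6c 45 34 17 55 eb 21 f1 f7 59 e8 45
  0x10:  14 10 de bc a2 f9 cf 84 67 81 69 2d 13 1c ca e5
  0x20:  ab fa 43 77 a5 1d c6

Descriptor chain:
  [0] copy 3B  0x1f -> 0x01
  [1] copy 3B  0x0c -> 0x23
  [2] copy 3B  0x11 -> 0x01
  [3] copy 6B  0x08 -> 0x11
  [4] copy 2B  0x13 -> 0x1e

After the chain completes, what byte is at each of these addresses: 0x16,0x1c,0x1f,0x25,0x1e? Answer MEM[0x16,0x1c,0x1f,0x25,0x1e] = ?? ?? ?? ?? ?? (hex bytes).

  after D0: wrote 3B at 0x01 = e5abfa
  after D1: wrote 3B at 0x23 = f759e8
  after D2: wrote 3B at 0x01 = 10debc
  after D3: wrote 6B at 0x11 = 55eb21f1f759
  after D4: wrote 2B at 0x1e = 21f1
query mem[0x16]=0x59, mem[0x1c]=0x13, mem[0x1f]=0xf1, mem[0x25]=0xe8, mem[0x1e]=0x21

MEM[0x16,0x1c,0x1f,0x25,0x1e] = 59 13 f1 e8 21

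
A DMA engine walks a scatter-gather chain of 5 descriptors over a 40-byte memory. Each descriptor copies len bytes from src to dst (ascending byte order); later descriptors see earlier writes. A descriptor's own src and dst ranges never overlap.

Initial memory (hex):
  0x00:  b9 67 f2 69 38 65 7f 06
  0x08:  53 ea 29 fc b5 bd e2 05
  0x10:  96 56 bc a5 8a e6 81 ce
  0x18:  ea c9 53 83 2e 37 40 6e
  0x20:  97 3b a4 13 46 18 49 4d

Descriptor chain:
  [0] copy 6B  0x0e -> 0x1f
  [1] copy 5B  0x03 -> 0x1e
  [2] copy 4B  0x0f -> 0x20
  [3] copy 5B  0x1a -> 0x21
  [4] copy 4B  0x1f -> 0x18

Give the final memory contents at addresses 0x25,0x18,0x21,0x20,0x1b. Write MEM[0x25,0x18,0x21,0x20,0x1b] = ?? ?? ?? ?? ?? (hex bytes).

MEM[0x25,0x18,0x21,0x20,0x1b] = 69 38 53 05 83

#0 dst[0x1f+6] := {0xe2,0x05,0x96,0x56,0xbc,0xa5}
#1 dst[0x1e+5] := {0x69,0x38,0x65,0x7f,0x06}
#2 dst[0x20+4] := {0x05,0x96,0x56,0xbc}
#3 dst[0x21+5] := {0x53,0x83,0x2e,0x37,0x69}
#4 dst[0x18+4] := {0x38,0x05,0x53,0x83}
query mem[0x25]=0x69, mem[0x18]=0x38, mem[0x21]=0x53, mem[0x20]=0x05, mem[0x1b]=0x83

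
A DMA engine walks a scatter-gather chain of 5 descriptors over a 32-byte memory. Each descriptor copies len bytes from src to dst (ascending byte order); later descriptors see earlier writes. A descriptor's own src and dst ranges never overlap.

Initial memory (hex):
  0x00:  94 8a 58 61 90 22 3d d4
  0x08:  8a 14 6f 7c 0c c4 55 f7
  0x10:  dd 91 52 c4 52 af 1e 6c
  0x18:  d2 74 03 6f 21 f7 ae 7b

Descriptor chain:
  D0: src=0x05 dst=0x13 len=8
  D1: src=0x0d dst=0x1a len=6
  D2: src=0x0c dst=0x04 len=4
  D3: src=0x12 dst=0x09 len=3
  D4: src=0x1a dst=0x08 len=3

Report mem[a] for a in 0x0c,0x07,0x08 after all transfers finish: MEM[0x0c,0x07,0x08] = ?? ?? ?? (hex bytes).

MEM[0x0c,0x07,0x08] = 0c f7 c4

[0] 0x05->0x13 len=8 : 22 3d d4 8a 14 6f 7c 0c
[1] 0x0d->0x1a len=6 : c4 55 f7 dd 91 52
[2] 0x0c->0x04 len=4 : 0c c4 55 f7
[3] 0x12->0x09 len=3 : 52 22 3d
[4] 0x1a->0x08 len=3 : c4 55 f7
query mem[0x0c]=0x0c, mem[0x07]=0xf7, mem[0x08]=0xc4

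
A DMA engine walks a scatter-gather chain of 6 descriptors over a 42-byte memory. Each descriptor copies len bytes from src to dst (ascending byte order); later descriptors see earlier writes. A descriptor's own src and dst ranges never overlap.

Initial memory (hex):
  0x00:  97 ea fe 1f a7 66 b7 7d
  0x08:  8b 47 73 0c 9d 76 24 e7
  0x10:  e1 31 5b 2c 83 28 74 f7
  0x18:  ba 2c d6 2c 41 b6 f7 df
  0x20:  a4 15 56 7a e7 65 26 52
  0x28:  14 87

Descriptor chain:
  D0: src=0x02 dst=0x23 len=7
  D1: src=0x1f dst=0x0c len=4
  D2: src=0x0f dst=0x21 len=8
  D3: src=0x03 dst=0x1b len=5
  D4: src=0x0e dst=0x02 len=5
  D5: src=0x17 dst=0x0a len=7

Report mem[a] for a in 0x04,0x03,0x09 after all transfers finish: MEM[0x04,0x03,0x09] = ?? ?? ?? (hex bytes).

[0] 0x02->0x23 len=7 : fe 1f a7 66 b7 7d 8b
[1] 0x1f->0x0c len=4 : df a4 15 56
[2] 0x0f->0x21 len=8 : 56 e1 31 5b 2c 83 28 74
[3] 0x03->0x1b len=5 : 1f a7 66 b7 7d
[4] 0x0e->0x02 len=5 : 15 56 e1 31 5b
[5] 0x17->0x0a len=7 : f7 ba 2c d6 1f a7 66
query mem[0x04]=0xe1, mem[0x03]=0x56, mem[0x09]=0x47

MEM[0x04,0x03,0x09] = e1 56 47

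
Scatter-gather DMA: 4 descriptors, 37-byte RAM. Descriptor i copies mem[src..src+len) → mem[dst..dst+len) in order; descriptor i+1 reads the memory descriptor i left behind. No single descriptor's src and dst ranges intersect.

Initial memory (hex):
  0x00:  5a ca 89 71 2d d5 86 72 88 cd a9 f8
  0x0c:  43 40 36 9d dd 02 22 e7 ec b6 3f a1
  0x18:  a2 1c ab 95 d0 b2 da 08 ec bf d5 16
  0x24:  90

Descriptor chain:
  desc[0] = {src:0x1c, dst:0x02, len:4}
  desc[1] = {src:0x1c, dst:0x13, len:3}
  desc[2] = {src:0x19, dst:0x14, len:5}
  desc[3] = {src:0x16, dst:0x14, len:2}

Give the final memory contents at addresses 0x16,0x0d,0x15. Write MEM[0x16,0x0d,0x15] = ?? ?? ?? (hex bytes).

MEM[0x16,0x0d,0x15] = 95 40 d0

D0: mem[0x02..0x05] <- [d0 b2 da 08]
D1: mem[0x13..0x15] <- [d0 b2 da]
D2: mem[0x14..0x18] <- [1c ab 95 d0 b2]
D3: mem[0x14..0x15] <- [95 d0]
query mem[0x16]=0x95, mem[0x0d]=0x40, mem[0x15]=0xd0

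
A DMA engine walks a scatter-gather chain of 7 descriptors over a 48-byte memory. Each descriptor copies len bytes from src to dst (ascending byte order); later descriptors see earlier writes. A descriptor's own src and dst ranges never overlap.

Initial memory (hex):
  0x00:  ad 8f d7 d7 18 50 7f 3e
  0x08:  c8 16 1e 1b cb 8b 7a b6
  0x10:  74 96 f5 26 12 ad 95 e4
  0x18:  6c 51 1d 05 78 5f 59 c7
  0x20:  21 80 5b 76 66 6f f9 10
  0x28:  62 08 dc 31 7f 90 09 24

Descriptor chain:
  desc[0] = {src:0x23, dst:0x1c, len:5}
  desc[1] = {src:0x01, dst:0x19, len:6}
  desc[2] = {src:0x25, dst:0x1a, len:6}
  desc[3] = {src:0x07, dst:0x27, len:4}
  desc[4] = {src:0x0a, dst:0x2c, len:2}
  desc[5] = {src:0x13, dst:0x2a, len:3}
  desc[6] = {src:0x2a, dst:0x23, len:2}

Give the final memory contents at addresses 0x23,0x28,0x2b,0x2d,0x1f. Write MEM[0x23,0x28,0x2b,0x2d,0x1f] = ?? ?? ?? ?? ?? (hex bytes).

  after D0: wrote 5B at 0x1c = 76666ff910
  after D1: wrote 6B at 0x19 = 8fd7d718507f
  after D2: wrote 6B at 0x1a = 6ff9106208dc
  after D3: wrote 4B at 0x27 = 3ec8161e
  after D4: wrote 2B at 0x2c = 1e1b
  after D5: wrote 3B at 0x2a = 2612ad
  after D6: wrote 2B at 0x23 = 2612
query mem[0x23]=0x26, mem[0x28]=0xc8, mem[0x2b]=0x12, mem[0x2d]=0x1b, mem[0x1f]=0xdc

MEM[0x23,0x28,0x2b,0x2d,0x1f] = 26 c8 12 1b dc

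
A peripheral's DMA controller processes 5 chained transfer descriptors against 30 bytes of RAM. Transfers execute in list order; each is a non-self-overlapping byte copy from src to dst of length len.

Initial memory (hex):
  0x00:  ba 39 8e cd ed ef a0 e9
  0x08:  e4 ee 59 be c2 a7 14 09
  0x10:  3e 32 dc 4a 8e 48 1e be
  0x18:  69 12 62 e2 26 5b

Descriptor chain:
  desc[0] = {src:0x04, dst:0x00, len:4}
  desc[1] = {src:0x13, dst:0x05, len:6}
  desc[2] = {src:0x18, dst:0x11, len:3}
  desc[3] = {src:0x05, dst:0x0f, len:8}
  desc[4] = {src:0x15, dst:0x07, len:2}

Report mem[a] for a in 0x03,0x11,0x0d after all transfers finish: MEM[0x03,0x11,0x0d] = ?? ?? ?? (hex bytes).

D0: mem[0x00..0x03] <- [ed ef a0 e9]
D1: mem[0x05..0x0a] <- [4a 8e 48 1e be 69]
D2: mem[0x11..0x13] <- [69 12 62]
D3: mem[0x0f..0x16] <- [4a 8e 48 1e be 69 be c2]
D4: mem[0x07..0x08] <- [be c2]
query mem[0x03]=0xe9, mem[0x11]=0x48, mem[0x0d]=0xa7

MEM[0x03,0x11,0x0d] = e9 48 a7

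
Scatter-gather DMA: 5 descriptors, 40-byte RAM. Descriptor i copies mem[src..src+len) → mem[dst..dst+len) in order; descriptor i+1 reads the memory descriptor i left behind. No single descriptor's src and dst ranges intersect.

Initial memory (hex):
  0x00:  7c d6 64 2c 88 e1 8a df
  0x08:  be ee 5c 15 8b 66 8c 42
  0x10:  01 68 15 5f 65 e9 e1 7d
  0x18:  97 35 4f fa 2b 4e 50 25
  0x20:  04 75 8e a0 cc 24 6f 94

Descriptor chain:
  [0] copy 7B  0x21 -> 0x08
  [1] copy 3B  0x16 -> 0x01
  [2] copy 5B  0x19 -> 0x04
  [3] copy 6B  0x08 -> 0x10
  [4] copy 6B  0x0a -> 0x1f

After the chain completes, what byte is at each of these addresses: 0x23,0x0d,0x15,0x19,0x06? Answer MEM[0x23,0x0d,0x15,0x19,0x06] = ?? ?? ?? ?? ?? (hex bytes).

MEM[0x23,0x0d,0x15,0x19,0x06] = 94 6f 6f 35 fa

  after D0: wrote 7B at 0x08 = 758ea0cc246f94
  after D1: wrote 3B at 0x01 = e17d97
  after D2: wrote 5B at 0x04 = 354ffa2b4e
  after D3: wrote 6B at 0x10 = 4e8ea0cc246f
  after D4: wrote 6B at 0x1f = a0cc246f9442
query mem[0x23]=0x94, mem[0x0d]=0x6f, mem[0x15]=0x6f, mem[0x19]=0x35, mem[0x06]=0xfa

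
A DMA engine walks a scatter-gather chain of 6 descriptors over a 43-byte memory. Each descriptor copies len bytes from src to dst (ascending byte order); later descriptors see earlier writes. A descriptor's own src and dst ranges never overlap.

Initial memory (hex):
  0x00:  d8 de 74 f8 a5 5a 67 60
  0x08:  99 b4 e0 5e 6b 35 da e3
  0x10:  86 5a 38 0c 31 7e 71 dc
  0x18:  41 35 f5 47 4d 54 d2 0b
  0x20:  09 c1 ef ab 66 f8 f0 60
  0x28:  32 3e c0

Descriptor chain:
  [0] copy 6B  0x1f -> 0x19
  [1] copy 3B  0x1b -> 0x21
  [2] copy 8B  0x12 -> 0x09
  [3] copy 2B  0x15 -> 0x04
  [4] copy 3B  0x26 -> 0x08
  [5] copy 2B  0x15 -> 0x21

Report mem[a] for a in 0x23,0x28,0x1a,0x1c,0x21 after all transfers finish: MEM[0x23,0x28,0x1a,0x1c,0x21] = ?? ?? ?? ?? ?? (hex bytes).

MEM[0x23,0x28,0x1a,0x1c,0x21] = ab 32 09 ef 7e

[0] 0x1f->0x19 len=6 : 0b 09 c1 ef ab 66
[1] 0x1b->0x21 len=3 : c1 ef ab
[2] 0x12->0x09 len=8 : 38 0c 31 7e 71 dc 41 0b
[3] 0x15->0x04 len=2 : 7e 71
[4] 0x26->0x08 len=3 : f0 60 32
[5] 0x15->0x21 len=2 : 7e 71
query mem[0x23]=0xab, mem[0x28]=0x32, mem[0x1a]=0x09, mem[0x1c]=0xef, mem[0x21]=0x7e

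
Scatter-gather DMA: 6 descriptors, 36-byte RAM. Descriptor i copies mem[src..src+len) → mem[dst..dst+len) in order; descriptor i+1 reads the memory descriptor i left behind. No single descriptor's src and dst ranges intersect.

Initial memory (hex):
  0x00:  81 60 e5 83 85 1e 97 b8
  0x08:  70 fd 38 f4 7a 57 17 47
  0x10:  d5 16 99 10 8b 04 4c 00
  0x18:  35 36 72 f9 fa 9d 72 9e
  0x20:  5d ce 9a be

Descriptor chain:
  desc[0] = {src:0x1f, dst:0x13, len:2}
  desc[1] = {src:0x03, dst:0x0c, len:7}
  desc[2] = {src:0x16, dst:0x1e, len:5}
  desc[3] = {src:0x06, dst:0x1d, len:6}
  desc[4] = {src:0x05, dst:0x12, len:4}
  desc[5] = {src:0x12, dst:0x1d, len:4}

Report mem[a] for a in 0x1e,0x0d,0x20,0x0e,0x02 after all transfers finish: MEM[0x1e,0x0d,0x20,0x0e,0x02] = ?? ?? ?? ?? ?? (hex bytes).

MEM[0x1e,0x0d,0x20,0x0e,0x02] = 97 85 70 1e e5

[0] 0x1f->0x13 len=2 : 9e 5d
[1] 0x03->0x0c len=7 : 83 85 1e 97 b8 70 fd
[2] 0x16->0x1e len=5 : 4c 00 35 36 72
[3] 0x06->0x1d len=6 : 97 b8 70 fd 38 f4
[4] 0x05->0x12 len=4 : 1e 97 b8 70
[5] 0x12->0x1d len=4 : 1e 97 b8 70
query mem[0x1e]=0x97, mem[0x0d]=0x85, mem[0x20]=0x70, mem[0x0e]=0x1e, mem[0x02]=0xe5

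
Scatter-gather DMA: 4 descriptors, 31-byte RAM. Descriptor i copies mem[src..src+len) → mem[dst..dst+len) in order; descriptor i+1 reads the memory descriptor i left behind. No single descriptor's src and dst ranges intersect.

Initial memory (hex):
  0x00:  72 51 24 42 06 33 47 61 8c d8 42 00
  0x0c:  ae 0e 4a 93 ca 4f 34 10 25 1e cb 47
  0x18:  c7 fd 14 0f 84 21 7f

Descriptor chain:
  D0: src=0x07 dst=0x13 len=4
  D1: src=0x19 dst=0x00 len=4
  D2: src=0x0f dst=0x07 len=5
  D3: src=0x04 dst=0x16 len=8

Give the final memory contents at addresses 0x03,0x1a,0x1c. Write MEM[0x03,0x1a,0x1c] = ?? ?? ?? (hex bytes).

[0] 0x07->0x13 len=4 : 61 8c d8 42
[1] 0x19->0x00 len=4 : fd 14 0f 84
[2] 0x0f->0x07 len=5 : 93 ca 4f 34 61
[3] 0x04->0x16 len=8 : 06 33 47 93 ca 4f 34 61
query mem[0x03]=0x84, mem[0x1a]=0xca, mem[0x1c]=0x34

MEM[0x03,0x1a,0x1c] = 84 ca 34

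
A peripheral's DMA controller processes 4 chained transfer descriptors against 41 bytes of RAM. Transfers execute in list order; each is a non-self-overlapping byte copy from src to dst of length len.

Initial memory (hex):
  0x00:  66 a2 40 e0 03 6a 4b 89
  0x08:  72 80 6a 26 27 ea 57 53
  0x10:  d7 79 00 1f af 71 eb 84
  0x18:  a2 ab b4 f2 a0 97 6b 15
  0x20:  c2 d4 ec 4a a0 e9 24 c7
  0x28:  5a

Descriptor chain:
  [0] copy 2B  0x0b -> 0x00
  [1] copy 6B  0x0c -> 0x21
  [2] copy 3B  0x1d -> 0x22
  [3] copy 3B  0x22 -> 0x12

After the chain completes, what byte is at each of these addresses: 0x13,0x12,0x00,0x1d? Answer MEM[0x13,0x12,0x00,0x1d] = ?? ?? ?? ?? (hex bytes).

MEM[0x13,0x12,0x00,0x1d] = 6b 97 26 97

#0 dst[0x00+2] := {0x26,0x27}
#1 dst[0x21+6] := {0x27,0xea,0x57,0x53,0xd7,0x79}
#2 dst[0x22+3] := {0x97,0x6b,0x15}
#3 dst[0x12+3] := {0x97,0x6b,0x15}
query mem[0x13]=0x6b, mem[0x12]=0x97, mem[0x00]=0x26, mem[0x1d]=0x97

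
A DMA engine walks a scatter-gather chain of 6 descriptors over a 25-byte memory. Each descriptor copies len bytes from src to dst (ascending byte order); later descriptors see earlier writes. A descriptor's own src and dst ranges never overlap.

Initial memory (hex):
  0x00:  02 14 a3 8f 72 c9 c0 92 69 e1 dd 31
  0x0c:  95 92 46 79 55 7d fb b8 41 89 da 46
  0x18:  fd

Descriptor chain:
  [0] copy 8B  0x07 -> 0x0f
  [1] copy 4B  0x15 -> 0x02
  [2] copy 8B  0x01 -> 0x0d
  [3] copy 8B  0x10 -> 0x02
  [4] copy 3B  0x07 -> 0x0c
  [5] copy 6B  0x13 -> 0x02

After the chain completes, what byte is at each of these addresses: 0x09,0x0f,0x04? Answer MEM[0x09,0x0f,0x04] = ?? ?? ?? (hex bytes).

D0: mem[0x0f..0x16] <- [92 69 e1 dd 31 95 92 46]
D1: mem[0x02..0x05] <- [92 46 46 fd]
D2: mem[0x0d..0x14] <- [14 92 46 46 fd c0 92 69]
D3: mem[0x02..0x09] <- [46 fd c0 92 69 92 46 46]
D4: mem[0x0c..0x0e] <- [92 46 46]
D5: mem[0x02..0x07] <- [92 69 92 46 46 fd]
query mem[0x09]=0x46, mem[0x0f]=0x46, mem[0x04]=0x92

MEM[0x09,0x0f,0x04] = 46 46 92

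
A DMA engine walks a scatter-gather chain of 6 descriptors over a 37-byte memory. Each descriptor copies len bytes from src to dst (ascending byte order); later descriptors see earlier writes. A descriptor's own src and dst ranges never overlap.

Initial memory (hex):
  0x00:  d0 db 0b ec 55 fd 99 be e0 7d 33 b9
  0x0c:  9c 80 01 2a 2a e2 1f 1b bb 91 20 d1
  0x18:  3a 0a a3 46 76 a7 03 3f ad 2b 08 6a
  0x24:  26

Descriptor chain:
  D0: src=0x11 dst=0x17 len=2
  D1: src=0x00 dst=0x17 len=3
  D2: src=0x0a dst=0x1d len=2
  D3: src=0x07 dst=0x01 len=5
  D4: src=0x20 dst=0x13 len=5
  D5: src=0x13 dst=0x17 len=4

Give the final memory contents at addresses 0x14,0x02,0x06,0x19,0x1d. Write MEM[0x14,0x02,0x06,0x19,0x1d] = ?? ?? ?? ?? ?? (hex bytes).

D0: mem[0x17..0x18] <- [e2 1f]
D1: mem[0x17..0x19] <- [d0 db 0b]
D2: mem[0x1d..0x1e] <- [33 b9]
D3: mem[0x01..0x05] <- [be e0 7d 33 b9]
D4: mem[0x13..0x17] <- [ad 2b 08 6a 26]
D5: mem[0x17..0x1a] <- [ad 2b 08 6a]
query mem[0x14]=0x2b, mem[0x02]=0xe0, mem[0x06]=0x99, mem[0x19]=0x08, mem[0x1d]=0x33

MEM[0x14,0x02,0x06,0x19,0x1d] = 2b e0 99 08 33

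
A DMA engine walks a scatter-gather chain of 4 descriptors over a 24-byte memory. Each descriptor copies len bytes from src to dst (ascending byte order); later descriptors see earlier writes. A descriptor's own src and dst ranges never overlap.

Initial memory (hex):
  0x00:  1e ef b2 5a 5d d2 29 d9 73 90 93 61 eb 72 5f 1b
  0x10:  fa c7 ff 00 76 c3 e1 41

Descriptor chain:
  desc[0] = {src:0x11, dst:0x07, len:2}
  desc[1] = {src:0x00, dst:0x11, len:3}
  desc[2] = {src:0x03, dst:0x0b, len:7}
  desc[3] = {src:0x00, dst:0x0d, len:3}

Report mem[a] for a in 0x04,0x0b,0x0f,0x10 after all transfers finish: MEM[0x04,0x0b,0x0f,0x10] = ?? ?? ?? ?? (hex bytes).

  after D0: wrote 2B at 0x07 = c7ff
  after D1: wrote 3B at 0x11 = 1eefb2
  after D2: wrote 7B at 0x0b = 5a5dd229c7ff90
  after D3: wrote 3B at 0x0d = 1eefb2
query mem[0x04]=0x5d, mem[0x0b]=0x5a, mem[0x0f]=0xb2, mem[0x10]=0xff

MEM[0x04,0x0b,0x0f,0x10] = 5d 5a b2 ff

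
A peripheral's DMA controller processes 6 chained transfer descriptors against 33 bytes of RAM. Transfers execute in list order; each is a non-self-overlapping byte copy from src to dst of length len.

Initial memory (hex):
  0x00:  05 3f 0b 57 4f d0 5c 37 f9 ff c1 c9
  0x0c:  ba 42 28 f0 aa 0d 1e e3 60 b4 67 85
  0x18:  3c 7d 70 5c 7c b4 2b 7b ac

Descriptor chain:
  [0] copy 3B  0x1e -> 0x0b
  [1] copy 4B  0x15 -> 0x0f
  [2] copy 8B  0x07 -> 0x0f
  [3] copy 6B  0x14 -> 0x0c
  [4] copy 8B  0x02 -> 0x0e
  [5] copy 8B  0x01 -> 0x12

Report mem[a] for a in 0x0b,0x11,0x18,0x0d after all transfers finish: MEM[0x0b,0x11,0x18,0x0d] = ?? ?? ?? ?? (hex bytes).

MEM[0x0b,0x11,0x18,0x0d] = 2b d0 37 ac

D0: mem[0x0b..0x0d] <- [2b 7b ac]
D1: mem[0x0f..0x12] <- [b4 67 85 3c]
D2: mem[0x0f..0x16] <- [37 f9 ff c1 2b 7b ac 28]
D3: mem[0x0c..0x11] <- [7b ac 28 85 3c 7d]
D4: mem[0x0e..0x15] <- [0b 57 4f d0 5c 37 f9 ff]
D5: mem[0x12..0x19] <- [3f 0b 57 4f d0 5c 37 f9]
query mem[0x0b]=0x2b, mem[0x11]=0xd0, mem[0x18]=0x37, mem[0x0d]=0xac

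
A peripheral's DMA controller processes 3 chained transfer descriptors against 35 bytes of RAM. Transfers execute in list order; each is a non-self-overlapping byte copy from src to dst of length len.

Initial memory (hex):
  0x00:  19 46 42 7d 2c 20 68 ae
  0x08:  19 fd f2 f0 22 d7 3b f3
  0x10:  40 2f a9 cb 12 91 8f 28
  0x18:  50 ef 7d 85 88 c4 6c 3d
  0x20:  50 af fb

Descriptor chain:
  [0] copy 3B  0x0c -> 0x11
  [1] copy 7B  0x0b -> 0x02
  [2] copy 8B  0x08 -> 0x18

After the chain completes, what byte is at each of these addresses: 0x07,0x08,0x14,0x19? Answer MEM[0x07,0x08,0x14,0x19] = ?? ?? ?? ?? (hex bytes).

MEM[0x07,0x08,0x14,0x19] = 40 22 12 fd

[0] 0x0c->0x11 len=3 : 22 d7 3b
[1] 0x0b->0x02 len=7 : f0 22 d7 3b f3 40 22
[2] 0x08->0x18 len=8 : 22 fd f2 f0 22 d7 3b f3
query mem[0x07]=0x40, mem[0x08]=0x22, mem[0x14]=0x12, mem[0x19]=0xfd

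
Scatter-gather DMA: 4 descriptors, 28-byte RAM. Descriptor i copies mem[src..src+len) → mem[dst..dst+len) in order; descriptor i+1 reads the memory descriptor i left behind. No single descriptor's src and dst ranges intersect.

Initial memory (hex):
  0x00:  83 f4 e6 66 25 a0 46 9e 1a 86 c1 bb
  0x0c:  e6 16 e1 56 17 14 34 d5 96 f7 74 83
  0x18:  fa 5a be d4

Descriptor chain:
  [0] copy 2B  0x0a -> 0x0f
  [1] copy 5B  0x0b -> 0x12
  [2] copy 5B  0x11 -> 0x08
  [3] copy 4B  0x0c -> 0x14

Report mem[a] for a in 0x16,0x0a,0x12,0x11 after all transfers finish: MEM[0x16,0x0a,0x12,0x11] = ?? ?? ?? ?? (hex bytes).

MEM[0x16,0x0a,0x12,0x11] = e1 e6 bb 14

#0 dst[0x0f+2] := {0xc1,0xbb}
#1 dst[0x12+5] := {0xbb,0xe6,0x16,0xe1,0xc1}
#2 dst[0x08+5] := {0x14,0xbb,0xe6,0x16,0xe1}
#3 dst[0x14+4] := {0xe1,0x16,0xe1,0xc1}
query mem[0x16]=0xe1, mem[0x0a]=0xe6, mem[0x12]=0xbb, mem[0x11]=0x14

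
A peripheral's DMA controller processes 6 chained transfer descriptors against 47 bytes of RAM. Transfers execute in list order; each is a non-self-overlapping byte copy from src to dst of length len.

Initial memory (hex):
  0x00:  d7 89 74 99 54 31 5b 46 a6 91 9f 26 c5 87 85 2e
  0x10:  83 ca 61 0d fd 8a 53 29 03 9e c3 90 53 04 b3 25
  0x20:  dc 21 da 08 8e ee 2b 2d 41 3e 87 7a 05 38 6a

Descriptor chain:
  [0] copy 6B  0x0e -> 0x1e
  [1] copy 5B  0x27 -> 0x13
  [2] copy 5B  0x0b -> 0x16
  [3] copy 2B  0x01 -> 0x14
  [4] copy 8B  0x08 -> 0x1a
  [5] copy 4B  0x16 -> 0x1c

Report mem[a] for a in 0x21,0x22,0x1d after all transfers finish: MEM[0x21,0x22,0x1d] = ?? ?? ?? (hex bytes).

#0 dst[0x1e+6] := {0x85,0x2e,0x83,0xca,0x61,0x0d}
#1 dst[0x13+5] := {0x2d,0x41,0x3e,0x87,0x7a}
#2 dst[0x16+5] := {0x26,0xc5,0x87,0x85,0x2e}
#3 dst[0x14+2] := {0x89,0x74}
#4 dst[0x1a+8] := {0xa6,0x91,0x9f,0x26,0xc5,0x87,0x85,0x2e}
#5 dst[0x1c+4] := {0x26,0xc5,0x87,0x85}
query mem[0x21]=0x2e, mem[0x22]=0x61, mem[0x1d]=0xc5

MEM[0x21,0x22,0x1d] = 2e 61 c5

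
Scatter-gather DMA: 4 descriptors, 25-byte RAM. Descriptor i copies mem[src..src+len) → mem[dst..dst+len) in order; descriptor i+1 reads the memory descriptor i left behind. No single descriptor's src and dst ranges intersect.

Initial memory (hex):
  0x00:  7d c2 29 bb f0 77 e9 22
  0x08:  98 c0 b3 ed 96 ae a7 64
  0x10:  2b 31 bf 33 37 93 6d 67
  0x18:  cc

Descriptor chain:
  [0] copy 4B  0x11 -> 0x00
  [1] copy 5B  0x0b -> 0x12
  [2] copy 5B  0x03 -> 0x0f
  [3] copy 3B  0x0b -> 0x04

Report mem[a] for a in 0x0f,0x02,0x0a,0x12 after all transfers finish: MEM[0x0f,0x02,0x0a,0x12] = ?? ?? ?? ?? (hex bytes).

MEM[0x0f,0x02,0x0a,0x12] = 37 33 b3 e9

  after D0: wrote 4B at 0x00 = 31bf3337
  after D1: wrote 5B at 0x12 = ed96aea764
  after D2: wrote 5B at 0x0f = 37f077e922
  after D3: wrote 3B at 0x04 = ed96ae
query mem[0x0f]=0x37, mem[0x02]=0x33, mem[0x0a]=0xb3, mem[0x12]=0xe9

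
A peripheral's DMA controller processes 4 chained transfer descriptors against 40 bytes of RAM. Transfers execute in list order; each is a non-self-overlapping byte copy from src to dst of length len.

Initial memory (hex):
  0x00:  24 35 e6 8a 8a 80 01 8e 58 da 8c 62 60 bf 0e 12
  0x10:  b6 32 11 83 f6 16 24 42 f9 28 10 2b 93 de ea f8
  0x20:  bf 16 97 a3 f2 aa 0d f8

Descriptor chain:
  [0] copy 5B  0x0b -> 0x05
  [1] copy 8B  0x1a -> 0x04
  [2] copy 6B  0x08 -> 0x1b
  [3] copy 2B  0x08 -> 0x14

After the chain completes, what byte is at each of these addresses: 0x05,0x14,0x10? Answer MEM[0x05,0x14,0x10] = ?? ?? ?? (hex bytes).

MEM[0x05,0x14,0x10] = 2b ea b6

  after D0: wrote 5B at 0x05 = 6260bf0e12
  after D1: wrote 8B at 0x04 = 102b93deeaf8bf16
  after D2: wrote 6B at 0x1b = eaf8bf1660bf
  after D3: wrote 2B at 0x14 = eaf8
query mem[0x05]=0x2b, mem[0x14]=0xea, mem[0x10]=0xb6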